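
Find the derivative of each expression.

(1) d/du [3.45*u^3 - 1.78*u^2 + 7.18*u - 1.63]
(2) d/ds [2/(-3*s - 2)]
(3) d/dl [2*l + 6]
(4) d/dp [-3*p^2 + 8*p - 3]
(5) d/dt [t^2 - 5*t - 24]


(1) = 10.35*u^2 - 3.56*u + 7.18
(2) = 6/(3*s + 2)^2
(3) = 2
(4) = 8 - 6*p
(5) = 2*t - 5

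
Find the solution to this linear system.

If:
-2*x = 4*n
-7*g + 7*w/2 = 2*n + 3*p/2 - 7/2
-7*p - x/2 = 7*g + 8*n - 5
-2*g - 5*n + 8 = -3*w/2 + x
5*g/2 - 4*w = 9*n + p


Then:
g = -3522/707
n = 3944/2121
p = 8137/2121
w = -17512/2121
x = -7888/2121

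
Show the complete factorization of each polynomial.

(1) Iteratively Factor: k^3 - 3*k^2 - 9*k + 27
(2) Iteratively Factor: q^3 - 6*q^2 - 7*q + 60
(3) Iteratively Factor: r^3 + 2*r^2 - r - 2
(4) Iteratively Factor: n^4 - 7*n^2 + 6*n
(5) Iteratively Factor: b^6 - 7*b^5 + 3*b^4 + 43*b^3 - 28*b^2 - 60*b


(1) = (k + 3)*(k^2 - 6*k + 9) = (k - 3)*(k + 3)*(k - 3)
(2) = (q + 3)*(q^2 - 9*q + 20) = (q - 5)*(q + 3)*(q - 4)
(3) = (r + 1)*(r^2 + r - 2) = (r - 1)*(r + 1)*(r + 2)
(4) = (n + 3)*(n^3 - 3*n^2 + 2*n) = (n - 1)*(n + 3)*(n^2 - 2*n) = n*(n - 1)*(n + 3)*(n - 2)
(5) = (b - 5)*(b^5 - 2*b^4 - 7*b^3 + 8*b^2 + 12*b) = (b - 5)*(b + 2)*(b^4 - 4*b^3 + b^2 + 6*b) = (b - 5)*(b - 2)*(b + 2)*(b^3 - 2*b^2 - 3*b) = b*(b - 5)*(b - 2)*(b + 2)*(b^2 - 2*b - 3) = b*(b - 5)*(b - 2)*(b + 1)*(b + 2)*(b - 3)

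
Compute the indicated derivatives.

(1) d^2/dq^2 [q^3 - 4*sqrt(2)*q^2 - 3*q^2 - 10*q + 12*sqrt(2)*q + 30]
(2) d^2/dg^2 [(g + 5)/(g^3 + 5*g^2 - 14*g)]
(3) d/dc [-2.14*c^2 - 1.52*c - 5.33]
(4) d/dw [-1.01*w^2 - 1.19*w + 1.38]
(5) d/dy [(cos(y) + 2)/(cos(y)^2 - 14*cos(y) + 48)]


(1) = 6*q - 8*sqrt(2) - 6
(2) = 2*(3*g^5 + 45*g^4 + 239*g^3 + 165*g^2 - 1050*g + 980)/(g^3*(g^6 + 15*g^5 + 33*g^4 - 295*g^3 - 462*g^2 + 2940*g - 2744))
(3) = -4.28*c - 1.52
(4) = -2.02*w - 1.19
(5) = (cos(y)^2 + 4*cos(y) - 76)*sin(y)/(cos(y)^2 - 14*cos(y) + 48)^2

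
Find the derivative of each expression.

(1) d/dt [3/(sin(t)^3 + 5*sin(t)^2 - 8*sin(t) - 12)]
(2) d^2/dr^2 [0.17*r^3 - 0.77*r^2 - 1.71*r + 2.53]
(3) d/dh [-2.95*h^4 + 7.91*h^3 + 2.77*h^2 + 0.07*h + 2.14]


(1) = 3*(-3*sin(t)^2 - 10*sin(t) + 8)*cos(t)/(sin(t)^3 + 5*sin(t)^2 - 8*sin(t) - 12)^2
(2) = 1.02*r - 1.54
(3) = -11.8*h^3 + 23.73*h^2 + 5.54*h + 0.07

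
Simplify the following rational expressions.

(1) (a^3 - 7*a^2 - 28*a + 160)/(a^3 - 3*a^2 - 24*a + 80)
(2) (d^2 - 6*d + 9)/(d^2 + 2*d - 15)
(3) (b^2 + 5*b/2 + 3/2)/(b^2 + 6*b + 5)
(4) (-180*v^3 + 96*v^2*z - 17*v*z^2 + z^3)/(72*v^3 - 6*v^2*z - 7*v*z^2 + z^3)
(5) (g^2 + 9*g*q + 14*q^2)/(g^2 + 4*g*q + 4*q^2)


(1) = (a - 8)/(a - 4)
(2) = (d - 3)/(d + 5)
(3) = (2*b + 3)/(2*b + 10)
(4) = (30*v^2 - 11*v*z + z^2)/(-12*v^2 - v*z + z^2)
(5) = (g + 7*q)/(g + 2*q)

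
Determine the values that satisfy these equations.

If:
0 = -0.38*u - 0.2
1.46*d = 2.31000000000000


Then:
d = 1.58
u = -0.53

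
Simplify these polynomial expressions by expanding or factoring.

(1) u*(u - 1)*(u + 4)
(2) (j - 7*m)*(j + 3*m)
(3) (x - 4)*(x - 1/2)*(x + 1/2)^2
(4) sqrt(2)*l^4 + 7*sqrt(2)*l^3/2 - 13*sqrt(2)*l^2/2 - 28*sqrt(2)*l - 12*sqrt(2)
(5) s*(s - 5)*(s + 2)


(1) = u^3 + 3*u^2 - 4*u
(2) = j^2 - 4*j*m - 21*m^2
(3) = x^4 - 7*x^3/2 - 9*x^2/4 + 7*x/8 + 1/2
(4) = (l + 3)*(l - 2*sqrt(2))*(l + 2*sqrt(2))*(sqrt(2)*l + sqrt(2)/2)
(5) = s^3 - 3*s^2 - 10*s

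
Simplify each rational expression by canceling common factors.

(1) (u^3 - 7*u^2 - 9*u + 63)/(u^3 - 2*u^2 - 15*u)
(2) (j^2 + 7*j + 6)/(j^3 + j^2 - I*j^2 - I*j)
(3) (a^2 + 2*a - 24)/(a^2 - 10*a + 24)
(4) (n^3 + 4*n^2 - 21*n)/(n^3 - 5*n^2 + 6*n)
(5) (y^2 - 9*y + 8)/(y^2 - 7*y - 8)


(1) = (u^2 - 10*u + 21)/(u^2 - 5*u)
(2) = (j + 6)/(j^2 - I*j)
(3) = (a + 6)/(a - 6)
(4) = (n + 7)/(n - 2)
(5) = (y - 1)/(y + 1)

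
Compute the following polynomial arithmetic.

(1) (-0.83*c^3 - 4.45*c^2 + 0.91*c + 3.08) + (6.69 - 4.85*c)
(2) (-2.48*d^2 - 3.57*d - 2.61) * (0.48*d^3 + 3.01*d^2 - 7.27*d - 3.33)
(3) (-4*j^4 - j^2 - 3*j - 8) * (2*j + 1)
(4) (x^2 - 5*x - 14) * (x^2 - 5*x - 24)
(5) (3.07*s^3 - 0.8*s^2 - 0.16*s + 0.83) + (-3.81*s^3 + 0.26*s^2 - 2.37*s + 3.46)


(1) = -0.83*c^3 - 4.45*c^2 - 3.94*c + 9.77
(2) = -1.1904*d^5 - 9.1784*d^4 + 6.0311*d^3 + 26.3562*d^2 + 30.8628*d + 8.6913
(3) = -8*j^5 - 4*j^4 - 2*j^3 - 7*j^2 - 19*j - 8
(4) = x^4 - 10*x^3 - 13*x^2 + 190*x + 336
(5) = -0.74*s^3 - 0.54*s^2 - 2.53*s + 4.29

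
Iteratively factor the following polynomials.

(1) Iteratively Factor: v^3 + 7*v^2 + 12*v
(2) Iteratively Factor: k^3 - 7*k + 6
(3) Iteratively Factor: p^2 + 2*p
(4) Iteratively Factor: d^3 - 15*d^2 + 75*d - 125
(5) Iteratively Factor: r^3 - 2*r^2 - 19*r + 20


(1) = (v + 3)*(v^2 + 4*v) = (v + 3)*(v + 4)*(v)
(2) = (k - 1)*(k^2 + k - 6) = (k - 2)*(k - 1)*(k + 3)
(3) = (p + 2)*(p)
(4) = (d - 5)*(d^2 - 10*d + 25) = (d - 5)^2*(d - 5)
(5) = (r - 5)*(r^2 + 3*r - 4) = (r - 5)*(r + 4)*(r - 1)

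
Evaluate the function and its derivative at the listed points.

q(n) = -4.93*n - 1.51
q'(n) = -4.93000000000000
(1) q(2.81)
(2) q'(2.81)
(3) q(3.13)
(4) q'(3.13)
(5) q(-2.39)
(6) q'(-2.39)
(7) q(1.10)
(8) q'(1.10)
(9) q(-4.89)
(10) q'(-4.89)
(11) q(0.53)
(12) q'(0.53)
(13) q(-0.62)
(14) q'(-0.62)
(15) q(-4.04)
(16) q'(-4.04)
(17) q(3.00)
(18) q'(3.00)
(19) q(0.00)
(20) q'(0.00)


(1) = -15.36
(2) = -4.93
(3) = -16.94
(4) = -4.93
(5) = 10.27
(6) = -4.93
(7) = -6.93
(8) = -4.93
(9) = 22.60
(10) = -4.93
(11) = -4.12
(12) = -4.93
(13) = 1.55
(14) = -4.93
(15) = 18.41
(16) = -4.93
(17) = -16.30
(18) = -4.93
(19) = -1.51
(20) = -4.93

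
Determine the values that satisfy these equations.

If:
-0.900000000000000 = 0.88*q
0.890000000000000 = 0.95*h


Then:
h = 0.94
q = -1.02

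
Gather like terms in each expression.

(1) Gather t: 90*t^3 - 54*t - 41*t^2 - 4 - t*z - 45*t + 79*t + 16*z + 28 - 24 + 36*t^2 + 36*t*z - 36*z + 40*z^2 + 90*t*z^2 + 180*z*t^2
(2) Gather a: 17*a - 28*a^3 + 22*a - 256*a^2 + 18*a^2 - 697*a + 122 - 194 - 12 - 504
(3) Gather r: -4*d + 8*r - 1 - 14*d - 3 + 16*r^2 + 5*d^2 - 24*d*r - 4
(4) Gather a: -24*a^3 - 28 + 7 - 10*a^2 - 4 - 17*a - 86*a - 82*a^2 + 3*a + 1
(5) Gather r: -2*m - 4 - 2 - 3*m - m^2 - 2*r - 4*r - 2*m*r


(1) = 90*t^3 + t^2*(180*z - 5) + t*(90*z^2 + 35*z - 20) + 40*z^2 - 20*z
(2) = -28*a^3 - 238*a^2 - 658*a - 588
(3) = 5*d^2 - 18*d + 16*r^2 + r*(8 - 24*d) - 8
(4) = -24*a^3 - 92*a^2 - 100*a - 24
(5) = -m^2 - 5*m + r*(-2*m - 6) - 6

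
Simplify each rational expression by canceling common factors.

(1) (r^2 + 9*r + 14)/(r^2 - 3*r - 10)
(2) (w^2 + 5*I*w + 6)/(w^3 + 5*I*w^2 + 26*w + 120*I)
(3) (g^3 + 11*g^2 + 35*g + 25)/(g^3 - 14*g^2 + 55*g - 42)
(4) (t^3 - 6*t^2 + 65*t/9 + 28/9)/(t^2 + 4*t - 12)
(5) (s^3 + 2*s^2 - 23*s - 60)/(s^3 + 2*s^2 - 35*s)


(1) = (r + 7)/(r - 5)
(2) = (w - I)/(w^2 - I*w + 20)
(3) = (g^3 + 11*g^2 + 35*g + 25)/(g^3 - 14*g^2 + 55*g - 42)
(4) = (9*t^3 - 54*t^2 + 65*t + 28)/(9*t^2 + 36*t - 108)
(5) = (s^2 + 7*s + 12)/(s^2 + 7*s)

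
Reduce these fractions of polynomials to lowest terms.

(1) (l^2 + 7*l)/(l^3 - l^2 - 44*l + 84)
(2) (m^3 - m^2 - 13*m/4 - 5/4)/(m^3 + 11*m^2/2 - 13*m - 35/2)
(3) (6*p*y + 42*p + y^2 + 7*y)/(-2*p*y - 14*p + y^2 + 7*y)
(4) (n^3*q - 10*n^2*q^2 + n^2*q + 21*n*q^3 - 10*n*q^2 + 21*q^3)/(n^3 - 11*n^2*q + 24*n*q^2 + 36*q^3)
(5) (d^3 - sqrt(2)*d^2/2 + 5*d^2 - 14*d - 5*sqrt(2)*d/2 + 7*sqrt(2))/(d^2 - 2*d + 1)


(1) = l/(l^2 - 8*l + 12)
(2) = (2*m + 1)/(2*m + 14)
(3) = (6*p + y)/(-2*p + y)
(4) = (n^3*q - 10*n^2*q^2 + n^2*q + 21*n*q^3 - 10*n*q^2 + 21*q^3)/(n^3 - 11*n^2*q + 24*n*q^2 + 36*q^3)
(5) = (2*d^3 + d^2*(10 - sqrt(2)) + d*(-28 - 5*sqrt(2)) + 14*sqrt(2))/(2*d^2 - 4*d + 2)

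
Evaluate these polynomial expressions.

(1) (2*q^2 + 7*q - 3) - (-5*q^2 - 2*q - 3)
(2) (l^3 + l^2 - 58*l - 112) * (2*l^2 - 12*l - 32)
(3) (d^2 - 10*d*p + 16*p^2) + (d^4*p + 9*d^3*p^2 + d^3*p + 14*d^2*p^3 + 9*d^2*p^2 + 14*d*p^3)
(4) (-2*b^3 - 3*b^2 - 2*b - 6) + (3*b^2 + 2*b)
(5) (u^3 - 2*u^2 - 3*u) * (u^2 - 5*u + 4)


(1) = 7*q^2 + 9*q
(2) = 2*l^5 - 10*l^4 - 160*l^3 + 440*l^2 + 3200*l + 3584
(3) = d^4*p + 9*d^3*p^2 + d^3*p + 14*d^2*p^3 + 9*d^2*p^2 + d^2 + 14*d*p^3 - 10*d*p + 16*p^2
(4) = -2*b^3 - 6
(5) = u^5 - 7*u^4 + 11*u^3 + 7*u^2 - 12*u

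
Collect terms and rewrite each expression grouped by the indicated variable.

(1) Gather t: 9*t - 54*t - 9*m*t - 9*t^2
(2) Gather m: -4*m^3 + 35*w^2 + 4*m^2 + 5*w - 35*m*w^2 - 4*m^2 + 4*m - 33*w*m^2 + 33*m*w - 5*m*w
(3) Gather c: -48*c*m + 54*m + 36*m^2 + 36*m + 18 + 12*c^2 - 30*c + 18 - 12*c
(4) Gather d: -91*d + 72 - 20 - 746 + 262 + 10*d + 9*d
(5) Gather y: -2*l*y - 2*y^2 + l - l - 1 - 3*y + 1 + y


(1) = -9*t^2 + t*(-9*m - 45)
(2) = -4*m^3 - 33*m^2*w + m*(-35*w^2 + 28*w + 4) + 35*w^2 + 5*w
(3) = 12*c^2 + c*(-48*m - 42) + 36*m^2 + 90*m + 36
(4) = -72*d - 432
(5) = -2*y^2 + y*(-2*l - 2)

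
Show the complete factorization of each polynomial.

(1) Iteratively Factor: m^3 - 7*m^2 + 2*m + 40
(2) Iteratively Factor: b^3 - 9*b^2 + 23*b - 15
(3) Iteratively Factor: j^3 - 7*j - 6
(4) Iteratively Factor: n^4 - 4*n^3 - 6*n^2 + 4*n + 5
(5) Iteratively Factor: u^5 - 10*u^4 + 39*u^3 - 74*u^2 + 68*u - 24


(1) = (m - 4)*(m^2 - 3*m - 10) = (m - 5)*(m - 4)*(m + 2)
(2) = (b - 3)*(b^2 - 6*b + 5) = (b - 5)*(b - 3)*(b - 1)
(3) = (j + 1)*(j^2 - j - 6) = (j - 3)*(j + 1)*(j + 2)
(4) = (n + 1)*(n^3 - 5*n^2 - n + 5) = (n - 1)*(n + 1)*(n^2 - 4*n - 5) = (n - 1)*(n + 1)^2*(n - 5)
(5) = (u - 3)*(u^4 - 7*u^3 + 18*u^2 - 20*u + 8) = (u - 3)*(u - 1)*(u^3 - 6*u^2 + 12*u - 8) = (u - 3)*(u - 2)*(u - 1)*(u^2 - 4*u + 4) = (u - 3)*(u - 2)^2*(u - 1)*(u - 2)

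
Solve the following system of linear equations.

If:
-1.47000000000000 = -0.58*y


Then:
y = 2.53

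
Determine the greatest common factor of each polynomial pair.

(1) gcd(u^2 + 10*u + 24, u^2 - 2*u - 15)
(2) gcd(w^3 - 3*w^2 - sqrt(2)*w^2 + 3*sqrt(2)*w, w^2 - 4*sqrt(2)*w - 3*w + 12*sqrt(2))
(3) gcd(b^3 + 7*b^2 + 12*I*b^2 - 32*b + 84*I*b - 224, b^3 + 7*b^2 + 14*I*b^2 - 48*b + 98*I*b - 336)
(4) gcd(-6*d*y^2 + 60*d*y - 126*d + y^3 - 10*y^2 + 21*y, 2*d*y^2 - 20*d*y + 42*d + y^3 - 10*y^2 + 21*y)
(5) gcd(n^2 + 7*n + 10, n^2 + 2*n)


(1) = 1
(2) = gcd(w*(w - 3)*(w - sqrt(2)), (w - 3)*(w - 4*sqrt(2))) = w - 3
(3) = b^2 + b*(7 + 8*I) + 56*I
(4) = gcd((-6*d + y)*(y - 7)*(y - 3), (2*d + y)*(y - 7)*(y - 3)) = y^2 - 10*y + 21
(5) = gcd((n + 2)*(n + 5), n*(n + 2)) = n + 2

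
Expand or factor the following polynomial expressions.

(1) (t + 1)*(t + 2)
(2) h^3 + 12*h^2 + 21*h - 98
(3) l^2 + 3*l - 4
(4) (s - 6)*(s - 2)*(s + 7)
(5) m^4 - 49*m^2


(1) = t^2 + 3*t + 2
(2) = (h - 2)*(h + 7)^2
(3) = (l - 1)*(l + 4)
(4) = s^3 - s^2 - 44*s + 84
(5) = m^2*(m - 7)*(m + 7)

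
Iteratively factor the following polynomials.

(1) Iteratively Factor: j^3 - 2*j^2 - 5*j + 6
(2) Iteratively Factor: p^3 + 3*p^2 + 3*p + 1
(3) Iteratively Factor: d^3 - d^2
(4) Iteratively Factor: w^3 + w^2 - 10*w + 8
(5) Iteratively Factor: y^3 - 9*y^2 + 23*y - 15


(1) = (j - 1)*(j^2 - j - 6) = (j - 1)*(j + 2)*(j - 3)
(2) = (p + 1)*(p^2 + 2*p + 1) = (p + 1)^2*(p + 1)
(3) = (d)*(d^2 - d) = d*(d - 1)*(d)
(4) = (w + 4)*(w^2 - 3*w + 2) = (w - 2)*(w + 4)*(w - 1)
(5) = (y - 3)*(y^2 - 6*y + 5) = (y - 5)*(y - 3)*(y - 1)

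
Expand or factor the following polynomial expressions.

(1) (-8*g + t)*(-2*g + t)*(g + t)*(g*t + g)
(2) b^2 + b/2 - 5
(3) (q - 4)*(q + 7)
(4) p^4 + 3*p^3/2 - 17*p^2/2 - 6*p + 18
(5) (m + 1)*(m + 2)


(1) = 16*g^4*t + 16*g^4 + 6*g^3*t^2 + 6*g^3*t - 9*g^2*t^3 - 9*g^2*t^2 + g*t^4 + g*t^3
(2) = (b - 2)*(b + 5/2)
(3) = q^2 + 3*q - 28
(4) = (p - 2)*(p - 3/2)*(p + 2)*(p + 3)
(5) = m^2 + 3*m + 2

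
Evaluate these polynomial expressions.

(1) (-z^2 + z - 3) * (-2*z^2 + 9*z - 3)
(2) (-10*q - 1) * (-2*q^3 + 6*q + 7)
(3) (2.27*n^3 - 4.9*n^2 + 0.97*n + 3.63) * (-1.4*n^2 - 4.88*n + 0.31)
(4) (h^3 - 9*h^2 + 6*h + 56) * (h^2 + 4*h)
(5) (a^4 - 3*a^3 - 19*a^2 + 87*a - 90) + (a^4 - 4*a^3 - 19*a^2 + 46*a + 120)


(1) = 2*z^4 - 11*z^3 + 18*z^2 - 30*z + 9
(2) = 20*q^4 + 2*q^3 - 60*q^2 - 76*q - 7
(3) = -3.178*n^5 - 4.2176*n^4 + 23.2577*n^3 - 11.3346*n^2 - 17.4137*n + 1.1253
(4) = h^5 - 5*h^4 - 30*h^3 + 80*h^2 + 224*h
(5) = 2*a^4 - 7*a^3 - 38*a^2 + 133*a + 30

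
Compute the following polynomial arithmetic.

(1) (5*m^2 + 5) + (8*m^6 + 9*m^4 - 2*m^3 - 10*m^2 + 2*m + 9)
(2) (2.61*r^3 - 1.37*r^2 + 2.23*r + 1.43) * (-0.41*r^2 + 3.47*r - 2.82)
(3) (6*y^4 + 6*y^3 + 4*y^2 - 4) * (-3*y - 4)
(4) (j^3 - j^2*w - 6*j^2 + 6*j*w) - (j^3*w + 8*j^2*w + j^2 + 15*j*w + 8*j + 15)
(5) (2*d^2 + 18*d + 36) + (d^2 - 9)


(1) = 8*m^6 + 9*m^4 - 2*m^3 - 5*m^2 + 2*m + 14
(2) = -1.0701*r^5 + 9.6184*r^4 - 13.0284*r^3 + 11.0152*r^2 - 1.3265*r - 4.0326
(3) = -18*y^5 - 42*y^4 - 36*y^3 - 16*y^2 + 12*y + 16
(4) = -j^3*w + j^3 - 9*j^2*w - 7*j^2 - 9*j*w - 8*j - 15
(5) = 3*d^2 + 18*d + 27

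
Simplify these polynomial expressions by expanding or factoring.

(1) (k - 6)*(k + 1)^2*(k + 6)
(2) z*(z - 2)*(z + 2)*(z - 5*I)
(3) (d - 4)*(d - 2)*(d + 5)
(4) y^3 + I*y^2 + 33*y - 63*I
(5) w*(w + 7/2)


(1) = k^4 + 2*k^3 - 35*k^2 - 72*k - 36
(2) = z^4 - 5*I*z^3 - 4*z^2 + 20*I*z
(3) = d^3 - d^2 - 22*d + 40
(4) = (y - 3*I)^2*(y + 7*I)
(5) = w^2 + 7*w/2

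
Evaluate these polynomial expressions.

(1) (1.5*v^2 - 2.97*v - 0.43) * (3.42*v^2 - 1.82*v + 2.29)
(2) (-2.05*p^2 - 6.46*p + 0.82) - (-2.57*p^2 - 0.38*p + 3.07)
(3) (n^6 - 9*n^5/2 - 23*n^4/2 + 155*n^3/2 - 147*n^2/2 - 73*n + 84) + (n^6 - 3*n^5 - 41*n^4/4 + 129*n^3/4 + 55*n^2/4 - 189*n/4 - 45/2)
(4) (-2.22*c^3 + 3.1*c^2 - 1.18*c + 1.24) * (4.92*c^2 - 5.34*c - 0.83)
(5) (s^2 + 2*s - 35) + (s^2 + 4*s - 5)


(1) = 5.13*v^4 - 12.8874*v^3 + 7.3698*v^2 - 6.0187*v - 0.9847
(2) = 0.52*p^2 - 6.08*p - 2.25
(3) = 2*n^6 - 15*n^5/2 - 87*n^4/4 + 439*n^3/4 - 239*n^2/4 - 481*n/4 + 123/2
(4) = -10.9224*c^5 + 27.1068*c^4 - 20.517*c^3 + 9.829*c^2 - 5.6422*c - 1.0292
(5) = 2*s^2 + 6*s - 40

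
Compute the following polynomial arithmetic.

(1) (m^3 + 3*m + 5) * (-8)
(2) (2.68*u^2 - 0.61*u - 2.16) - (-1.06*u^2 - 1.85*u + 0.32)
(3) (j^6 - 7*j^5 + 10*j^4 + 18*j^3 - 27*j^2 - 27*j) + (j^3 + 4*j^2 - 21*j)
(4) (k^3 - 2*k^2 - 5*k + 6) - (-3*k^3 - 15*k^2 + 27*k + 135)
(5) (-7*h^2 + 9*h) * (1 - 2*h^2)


(1) = -8*m^3 - 24*m - 40
(2) = 3.74*u^2 + 1.24*u - 2.48
(3) = j^6 - 7*j^5 + 10*j^4 + 19*j^3 - 23*j^2 - 48*j
(4) = 4*k^3 + 13*k^2 - 32*k - 129
(5) = 14*h^4 - 18*h^3 - 7*h^2 + 9*h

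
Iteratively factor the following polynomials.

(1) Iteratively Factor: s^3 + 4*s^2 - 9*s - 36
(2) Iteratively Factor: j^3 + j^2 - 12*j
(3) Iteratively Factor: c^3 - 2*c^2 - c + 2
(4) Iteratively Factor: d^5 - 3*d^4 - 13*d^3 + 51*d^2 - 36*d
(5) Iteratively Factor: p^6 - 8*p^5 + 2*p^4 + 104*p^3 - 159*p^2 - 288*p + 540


(1) = (s + 3)*(s^2 + s - 12) = (s - 3)*(s + 3)*(s + 4)
(2) = (j)*(j^2 + j - 12) = j*(j + 4)*(j - 3)
(3) = (c - 1)*(c^2 - c - 2) = (c - 1)*(c + 1)*(c - 2)
(4) = (d - 1)*(d^4 - 2*d^3 - 15*d^2 + 36*d) = d*(d - 1)*(d^3 - 2*d^2 - 15*d + 36) = d*(d - 3)*(d - 1)*(d^2 + d - 12) = d*(d - 3)*(d - 1)*(d + 4)*(d - 3)
(5) = (p - 2)*(p^5 - 6*p^4 - 10*p^3 + 84*p^2 + 9*p - 270) = (p - 5)*(p - 2)*(p^4 - p^3 - 15*p^2 + 9*p + 54) = (p - 5)*(p - 2)*(p + 3)*(p^3 - 4*p^2 - 3*p + 18) = (p - 5)*(p - 2)*(p + 2)*(p + 3)*(p^2 - 6*p + 9) = (p - 5)*(p - 3)*(p - 2)*(p + 2)*(p + 3)*(p - 3)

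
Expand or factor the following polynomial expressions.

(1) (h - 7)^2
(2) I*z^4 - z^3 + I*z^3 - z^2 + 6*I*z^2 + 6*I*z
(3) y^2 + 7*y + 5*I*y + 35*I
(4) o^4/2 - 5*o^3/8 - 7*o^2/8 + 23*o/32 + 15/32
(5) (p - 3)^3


(1) = h^2 - 14*h + 49
(2) = z*(z - 2*I)*(z + 3*I)*(I*z + I)
(3) = (y + 7)*(y + 5*I)
(4) = (o/2 + 1/2)*(o - 3/2)*(o - 5/4)*(o + 1/2)
(5) = p^3 - 9*p^2 + 27*p - 27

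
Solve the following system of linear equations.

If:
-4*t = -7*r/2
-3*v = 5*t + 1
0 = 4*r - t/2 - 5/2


Then:
r = 40/57
t = 35/57
v = -232/171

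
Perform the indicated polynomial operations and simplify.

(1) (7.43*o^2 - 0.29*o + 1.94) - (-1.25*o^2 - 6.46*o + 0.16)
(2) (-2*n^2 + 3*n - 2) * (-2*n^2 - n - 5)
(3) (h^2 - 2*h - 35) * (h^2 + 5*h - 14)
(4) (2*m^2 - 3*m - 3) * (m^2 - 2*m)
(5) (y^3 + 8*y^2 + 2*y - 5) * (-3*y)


(1) = 8.68*o^2 + 6.17*o + 1.78
(2) = 4*n^4 - 4*n^3 + 11*n^2 - 13*n + 10
(3) = h^4 + 3*h^3 - 59*h^2 - 147*h + 490
(4) = 2*m^4 - 7*m^3 + 3*m^2 + 6*m
(5) = -3*y^4 - 24*y^3 - 6*y^2 + 15*y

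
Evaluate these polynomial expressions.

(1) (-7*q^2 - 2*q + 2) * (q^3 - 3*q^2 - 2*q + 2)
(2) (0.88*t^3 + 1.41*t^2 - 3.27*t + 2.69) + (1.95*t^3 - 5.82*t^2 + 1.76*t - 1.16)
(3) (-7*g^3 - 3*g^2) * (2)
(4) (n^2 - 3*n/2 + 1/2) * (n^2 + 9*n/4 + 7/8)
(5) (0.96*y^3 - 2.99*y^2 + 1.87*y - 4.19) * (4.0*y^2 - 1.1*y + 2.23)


(1) = -7*q^5 + 19*q^4 + 22*q^3 - 16*q^2 - 8*q + 4
(2) = 2.83*t^3 - 4.41*t^2 - 1.51*t + 1.53
(3) = -14*g^3 - 6*g^2
(4) = n^4 + 3*n^3/4 - 2*n^2 - 3*n/16 + 7/16
(5) = 3.84*y^5 - 13.016*y^4 + 12.9098*y^3 - 25.4847*y^2 + 8.7791*y - 9.3437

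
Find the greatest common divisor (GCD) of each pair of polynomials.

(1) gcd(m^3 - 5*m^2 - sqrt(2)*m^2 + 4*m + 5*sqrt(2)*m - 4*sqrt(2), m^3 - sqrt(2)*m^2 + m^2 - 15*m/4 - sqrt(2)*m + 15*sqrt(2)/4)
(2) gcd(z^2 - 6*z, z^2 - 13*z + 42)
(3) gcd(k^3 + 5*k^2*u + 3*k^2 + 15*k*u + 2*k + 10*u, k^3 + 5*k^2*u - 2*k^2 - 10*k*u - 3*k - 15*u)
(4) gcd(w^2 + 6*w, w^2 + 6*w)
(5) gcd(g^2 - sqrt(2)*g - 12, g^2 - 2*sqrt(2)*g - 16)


(1) = m - sqrt(2)
(2) = z - 6
(3) = gcd((k + 1)*(k + 2)*(k + 5*u), (k - 3)*(k + 1)*(k + 5*u)) = k^2 + 5*k*u + k + 5*u
(4) = gcd(w*(w + 6), w*(w + 6)) = w^2 + 6*w
(5) = gcd((g - 3*sqrt(2))*(g + 2*sqrt(2)), (g - 4*sqrt(2))*(g + 2*sqrt(2))) = g + 2*sqrt(2)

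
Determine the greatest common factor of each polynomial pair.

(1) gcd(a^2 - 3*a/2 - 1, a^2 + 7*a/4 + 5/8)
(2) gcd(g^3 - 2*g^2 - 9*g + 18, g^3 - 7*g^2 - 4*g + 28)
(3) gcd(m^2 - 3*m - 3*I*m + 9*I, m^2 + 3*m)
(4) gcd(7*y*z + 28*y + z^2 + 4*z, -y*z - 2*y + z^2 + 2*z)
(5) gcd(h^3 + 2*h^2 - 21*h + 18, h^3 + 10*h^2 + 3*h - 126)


(1) = gcd((a - 2)*(a + 1/2), (a + 1/2)*(a + 5/4)) = a + 1/2
(2) = g - 2
(3) = 1
(4) = gcd((7*y + z)*(z + 4), (-y + z)*(z + 2)) = 1
(5) = gcd((h - 3)*(h - 1)*(h + 6), (h - 3)*(h + 6)*(h + 7)) = h^2 + 3*h - 18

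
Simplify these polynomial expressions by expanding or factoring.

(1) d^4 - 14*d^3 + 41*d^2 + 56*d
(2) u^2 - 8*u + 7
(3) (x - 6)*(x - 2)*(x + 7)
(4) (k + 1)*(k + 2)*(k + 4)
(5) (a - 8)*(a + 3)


(1) = d*(d - 8)*(d - 7)*(d + 1)
(2) = (u - 7)*(u - 1)
(3) = x^3 - x^2 - 44*x + 84
(4) = k^3 + 7*k^2 + 14*k + 8
(5) = a^2 - 5*a - 24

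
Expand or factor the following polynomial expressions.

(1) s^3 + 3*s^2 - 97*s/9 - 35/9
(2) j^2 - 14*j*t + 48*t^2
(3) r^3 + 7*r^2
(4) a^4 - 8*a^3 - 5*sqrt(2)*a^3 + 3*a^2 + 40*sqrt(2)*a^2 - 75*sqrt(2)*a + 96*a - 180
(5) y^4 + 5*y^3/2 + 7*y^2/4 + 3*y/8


(1) = (s - 7/3)*(s + 1/3)*(s + 5)
(2) = (j - 8*t)*(j - 6*t)
(3) = r^2*(r + 7)
(4) = (a - 5)*(a - 3)*(a - 6*sqrt(2))*(a + sqrt(2))
(5) = y*(y + 1/2)^2*(y + 3/2)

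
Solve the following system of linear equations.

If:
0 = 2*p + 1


Then:
p = -1/2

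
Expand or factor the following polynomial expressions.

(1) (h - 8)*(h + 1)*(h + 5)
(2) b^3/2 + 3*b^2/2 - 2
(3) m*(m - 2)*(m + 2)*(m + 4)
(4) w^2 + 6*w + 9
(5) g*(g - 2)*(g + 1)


(1) = h^3 - 2*h^2 - 43*h - 40
(2) = (b/2 + 1)*(b - 1)*(b + 2)
(3) = m^4 + 4*m^3 - 4*m^2 - 16*m
(4) = (w + 3)^2
(5) = g^3 - g^2 - 2*g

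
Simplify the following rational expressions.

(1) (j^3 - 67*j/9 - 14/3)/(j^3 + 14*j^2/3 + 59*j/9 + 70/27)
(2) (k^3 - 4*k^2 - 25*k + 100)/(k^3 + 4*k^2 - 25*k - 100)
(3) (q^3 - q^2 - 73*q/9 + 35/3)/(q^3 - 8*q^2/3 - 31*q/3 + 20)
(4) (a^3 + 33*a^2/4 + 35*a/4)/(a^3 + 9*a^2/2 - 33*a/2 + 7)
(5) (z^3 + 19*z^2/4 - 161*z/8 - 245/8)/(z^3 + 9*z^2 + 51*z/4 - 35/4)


(1) = (3*j - 9)/(3*j + 5)
(2) = (k - 4)/(k + 4)
(3) = (3*q - 7)/(3*q - 12)
(4) = (4*a^2 + 5*a)/(4*a^2 - 10*a + 4)
(5) = (8*z^2 - 18*z - 35)/(8*z^2 + 16*z - 10)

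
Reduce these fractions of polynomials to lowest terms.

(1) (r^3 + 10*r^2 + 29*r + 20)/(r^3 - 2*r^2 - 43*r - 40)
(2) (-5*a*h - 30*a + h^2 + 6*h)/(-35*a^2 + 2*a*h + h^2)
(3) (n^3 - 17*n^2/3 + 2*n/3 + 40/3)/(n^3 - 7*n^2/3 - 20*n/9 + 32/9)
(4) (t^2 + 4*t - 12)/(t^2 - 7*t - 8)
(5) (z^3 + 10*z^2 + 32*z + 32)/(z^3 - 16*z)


(1) = (r + 4)/(r - 8)
(2) = (h + 6)/(7*a + h)
(3) = (3*n^2 - 21*n + 30)/(3*n^2 - 11*n + 8)
(4) = (t^2 + 4*t - 12)/(t^2 - 7*t - 8)
(5) = (z^2 + 6*z + 8)/(z^2 - 4*z)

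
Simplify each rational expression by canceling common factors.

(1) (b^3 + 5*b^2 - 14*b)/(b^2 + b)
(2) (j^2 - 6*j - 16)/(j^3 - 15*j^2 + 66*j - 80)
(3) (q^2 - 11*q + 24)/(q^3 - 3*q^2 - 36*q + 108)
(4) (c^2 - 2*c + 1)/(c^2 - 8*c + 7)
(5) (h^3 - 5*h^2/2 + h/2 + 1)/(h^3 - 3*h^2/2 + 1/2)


(1) = (b^2 + 5*b - 14)/(b + 1)
(2) = (j + 2)/(j^2 - 7*j + 10)
(3) = (q - 8)/(q^2 - 36)
(4) = (c - 1)/(c - 7)
(5) = (h - 2)/(h - 1)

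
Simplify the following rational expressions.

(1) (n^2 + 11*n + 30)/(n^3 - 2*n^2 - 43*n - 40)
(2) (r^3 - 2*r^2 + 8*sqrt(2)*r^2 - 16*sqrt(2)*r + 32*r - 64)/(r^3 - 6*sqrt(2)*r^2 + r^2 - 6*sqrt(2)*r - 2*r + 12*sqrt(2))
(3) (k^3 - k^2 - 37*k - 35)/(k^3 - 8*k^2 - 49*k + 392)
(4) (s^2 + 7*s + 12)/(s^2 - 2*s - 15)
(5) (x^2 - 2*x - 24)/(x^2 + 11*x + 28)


(1) = (n + 6)/(n^2 - 7*n - 8)
(2) = (r^3 + r^2*(-2 + 8*sqrt(2)) + r*(32 - 16*sqrt(2)) - 64)/(r^3 + r^2*(1 - 6*sqrt(2)) + r*(-6*sqrt(2) - 2) + 12*sqrt(2))
(3) = (k^2 + 6*k + 5)/(k^2 - k - 56)
(4) = (s + 4)/(s - 5)
(5) = (x - 6)/(x + 7)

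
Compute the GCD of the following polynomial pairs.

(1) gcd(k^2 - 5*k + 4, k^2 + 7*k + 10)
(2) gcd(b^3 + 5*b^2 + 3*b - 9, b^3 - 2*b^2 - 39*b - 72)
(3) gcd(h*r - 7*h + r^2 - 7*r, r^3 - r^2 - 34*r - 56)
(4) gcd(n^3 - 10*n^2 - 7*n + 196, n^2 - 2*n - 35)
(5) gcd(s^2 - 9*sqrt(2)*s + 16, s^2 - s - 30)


(1) = gcd((k - 4)*(k - 1), (k + 2)*(k + 5)) = 1
(2) = gcd((b - 1)*(b + 3)^2, (b - 8)*(b + 3)^2) = b^2 + 6*b + 9
(3) = r - 7
(4) = n - 7
(5) = gcd((s - 8*sqrt(2))*(s - sqrt(2)), (s - 6)*(s + 5)) = 1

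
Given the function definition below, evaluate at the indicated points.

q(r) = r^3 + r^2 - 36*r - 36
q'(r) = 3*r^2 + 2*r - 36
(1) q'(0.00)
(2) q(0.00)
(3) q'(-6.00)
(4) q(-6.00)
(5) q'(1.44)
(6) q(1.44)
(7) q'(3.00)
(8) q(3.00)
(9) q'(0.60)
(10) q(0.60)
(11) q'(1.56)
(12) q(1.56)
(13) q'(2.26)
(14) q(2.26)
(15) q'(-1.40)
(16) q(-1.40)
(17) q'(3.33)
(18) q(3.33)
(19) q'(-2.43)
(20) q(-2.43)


(1) = -36.00
(2) = -36.00
(3) = 60.00
(4) = 0.00
(5) = -26.90
(6) = -82.78
(7) = -3.00
(8) = -108.00
(9) = -33.72
(10) = -57.02
(11) = -25.58
(12) = -85.93
(13) = -16.16
(14) = -100.71
(15) = -32.92
(16) = 13.62
(17) = 3.93
(18) = -107.87
(19) = -23.15
(20) = 43.04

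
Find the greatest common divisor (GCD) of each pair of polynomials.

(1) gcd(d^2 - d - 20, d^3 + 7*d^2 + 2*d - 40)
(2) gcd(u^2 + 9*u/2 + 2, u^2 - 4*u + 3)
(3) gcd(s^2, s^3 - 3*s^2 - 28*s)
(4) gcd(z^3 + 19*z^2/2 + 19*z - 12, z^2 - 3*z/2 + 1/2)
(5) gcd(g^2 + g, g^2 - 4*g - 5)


(1) = gcd((d - 5)*(d + 4), (d - 2)*(d + 4)*(d + 5)) = d + 4
(2) = 1
(3) = gcd(s^2, s*(s - 7)*(s + 4)) = s
(4) = z - 1/2
(5) = g + 1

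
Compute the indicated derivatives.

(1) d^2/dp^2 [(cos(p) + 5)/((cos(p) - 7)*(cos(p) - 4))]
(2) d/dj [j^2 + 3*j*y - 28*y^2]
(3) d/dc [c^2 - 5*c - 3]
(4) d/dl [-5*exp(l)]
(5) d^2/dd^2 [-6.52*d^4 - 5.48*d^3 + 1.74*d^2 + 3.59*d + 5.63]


(1) = (-31*(1 - cos(p)^2)^2 - cos(p)^5 + 335*cos(p)^3 - 385*cos(p)^2 - 2822*cos(p) + 1577)/((cos(p) - 7)^3*(cos(p) - 4)^3)
(2) = 2*j + 3*y
(3) = 2*c - 5
(4) = -5*exp(l)
(5) = -78.24*d^2 - 32.88*d + 3.48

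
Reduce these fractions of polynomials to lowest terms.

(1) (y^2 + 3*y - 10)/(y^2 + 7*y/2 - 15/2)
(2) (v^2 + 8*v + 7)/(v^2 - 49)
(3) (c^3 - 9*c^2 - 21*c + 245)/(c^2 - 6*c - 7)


(1) = (2*y - 4)/(2*y - 3)
(2) = (v + 1)/(v - 7)
(3) = (c^2 - 2*c - 35)/(c + 1)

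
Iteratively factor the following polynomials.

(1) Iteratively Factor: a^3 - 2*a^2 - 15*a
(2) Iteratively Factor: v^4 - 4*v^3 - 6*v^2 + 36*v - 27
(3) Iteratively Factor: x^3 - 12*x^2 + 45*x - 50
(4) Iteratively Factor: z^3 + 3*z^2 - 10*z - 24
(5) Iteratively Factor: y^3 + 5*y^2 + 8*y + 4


(1) = (a)*(a^2 - 2*a - 15) = a*(a - 5)*(a + 3)
(2) = (v - 3)*(v^3 - v^2 - 9*v + 9) = (v - 3)^2*(v^2 + 2*v - 3) = (v - 3)^2*(v + 3)*(v - 1)
(3) = (x - 5)*(x^2 - 7*x + 10) = (x - 5)^2*(x - 2)
(4) = (z + 2)*(z^2 + z - 12) = (z + 2)*(z + 4)*(z - 3)
(5) = (y + 1)*(y^2 + 4*y + 4) = (y + 1)*(y + 2)*(y + 2)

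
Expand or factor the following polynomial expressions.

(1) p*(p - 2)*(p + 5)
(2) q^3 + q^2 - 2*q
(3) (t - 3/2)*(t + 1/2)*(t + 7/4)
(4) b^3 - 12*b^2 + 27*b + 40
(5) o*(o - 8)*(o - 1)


(1) = p^3 + 3*p^2 - 10*p
(2) = q*(q - 1)*(q + 2)
(3) = t^3 + 3*t^2/4 - 5*t/2 - 21/16
(4) = (b - 8)*(b - 5)*(b + 1)
(5) = o^3 - 9*o^2 + 8*o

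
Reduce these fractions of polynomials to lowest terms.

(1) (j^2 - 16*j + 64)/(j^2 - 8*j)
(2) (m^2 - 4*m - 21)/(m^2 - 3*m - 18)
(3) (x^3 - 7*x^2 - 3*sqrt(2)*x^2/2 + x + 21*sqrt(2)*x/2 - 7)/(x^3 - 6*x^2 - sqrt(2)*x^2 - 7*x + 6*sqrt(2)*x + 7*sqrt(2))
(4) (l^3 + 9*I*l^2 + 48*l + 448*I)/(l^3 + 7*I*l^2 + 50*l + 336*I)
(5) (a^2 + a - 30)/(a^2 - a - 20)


(1) = (j - 8)/j
(2) = (m - 7)/(m - 6)
(3) = (2*x - sqrt(2))/(2*x + 2)
(4) = (l + 8*I)/(l + 6*I)
(5) = (a + 6)/(a + 4)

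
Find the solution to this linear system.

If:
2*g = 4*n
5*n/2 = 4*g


Then:
g = 0
n = 0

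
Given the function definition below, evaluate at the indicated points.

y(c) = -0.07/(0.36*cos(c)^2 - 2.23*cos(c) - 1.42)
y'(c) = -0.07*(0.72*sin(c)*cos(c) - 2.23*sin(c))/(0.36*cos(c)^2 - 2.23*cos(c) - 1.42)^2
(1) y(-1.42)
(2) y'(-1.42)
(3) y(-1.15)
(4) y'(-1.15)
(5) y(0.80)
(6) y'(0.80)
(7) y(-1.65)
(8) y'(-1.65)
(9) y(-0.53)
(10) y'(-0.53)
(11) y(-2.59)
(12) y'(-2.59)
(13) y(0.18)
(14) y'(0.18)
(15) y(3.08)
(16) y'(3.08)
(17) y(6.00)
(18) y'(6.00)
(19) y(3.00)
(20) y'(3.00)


(1) = 0.04
(2) = -0.05
(3) = 0.03
(4) = -0.02
(5) = 0.03
(6) = 0.01
(7) = 0.06
(8) = -0.10
(9) = 0.02
(10) = -0.01
(11) = -0.09
(12) = -0.19
(13) = 0.02
(14) = 0.00
(15) = -0.06
(16) = 0.01
(17) = 0.02
(18) = -0.00
(19) = -0.06
(20) = 0.02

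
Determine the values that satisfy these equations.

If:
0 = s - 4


Then:
s = 4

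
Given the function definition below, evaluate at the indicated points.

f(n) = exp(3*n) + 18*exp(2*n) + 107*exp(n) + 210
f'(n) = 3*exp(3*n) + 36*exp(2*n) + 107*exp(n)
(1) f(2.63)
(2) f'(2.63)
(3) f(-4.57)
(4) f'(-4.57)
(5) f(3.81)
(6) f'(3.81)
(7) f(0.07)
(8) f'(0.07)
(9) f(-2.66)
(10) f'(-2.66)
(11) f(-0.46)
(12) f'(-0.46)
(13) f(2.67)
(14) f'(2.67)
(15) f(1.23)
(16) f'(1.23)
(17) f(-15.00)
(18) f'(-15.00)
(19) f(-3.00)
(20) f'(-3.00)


(1) = 7829.60
(2) = 16425.16
(3) = 211.11
(4) = 1.11
(5) = 133777.19
(6) = 354345.26
(7) = 346.70
(8) = 159.87
(9) = 217.57
(10) = 7.66
(11) = 284.97
(12) = 82.65
(13) = 8519.22
(14) = 18084.29
(15) = 826.80
(16) = 907.58
(17) = 210.00
(18) = 0.00
(19) = 215.37
(20) = 5.42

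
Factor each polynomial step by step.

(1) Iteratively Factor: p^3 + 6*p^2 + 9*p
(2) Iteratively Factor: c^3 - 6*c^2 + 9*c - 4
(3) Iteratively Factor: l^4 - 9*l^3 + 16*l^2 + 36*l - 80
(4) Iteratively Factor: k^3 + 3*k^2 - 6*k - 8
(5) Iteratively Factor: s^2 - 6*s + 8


(1) = (p + 3)*(p^2 + 3*p) = p*(p + 3)*(p + 3)
(2) = (c - 1)*(c^2 - 5*c + 4) = (c - 1)^2*(c - 4)
(3) = (l - 2)*(l^3 - 7*l^2 + 2*l + 40) = (l - 4)*(l - 2)*(l^2 - 3*l - 10) = (l - 5)*(l - 4)*(l - 2)*(l + 2)
(4) = (k + 4)*(k^2 - k - 2) = (k - 2)*(k + 4)*(k + 1)
(5) = (s - 4)*(s - 2)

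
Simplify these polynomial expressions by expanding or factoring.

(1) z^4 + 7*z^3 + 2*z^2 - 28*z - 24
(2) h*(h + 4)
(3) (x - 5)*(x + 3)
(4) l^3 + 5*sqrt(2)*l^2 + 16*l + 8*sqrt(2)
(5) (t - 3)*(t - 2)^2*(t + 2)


(1) = (z - 2)*(z + 1)*(z + 2)*(z + 6)
(2) = h^2 + 4*h
(3) = x^2 - 2*x - 15
(4) = (l + sqrt(2))*(l + 2*sqrt(2))^2
(5) = t^4 - 5*t^3 + 2*t^2 + 20*t - 24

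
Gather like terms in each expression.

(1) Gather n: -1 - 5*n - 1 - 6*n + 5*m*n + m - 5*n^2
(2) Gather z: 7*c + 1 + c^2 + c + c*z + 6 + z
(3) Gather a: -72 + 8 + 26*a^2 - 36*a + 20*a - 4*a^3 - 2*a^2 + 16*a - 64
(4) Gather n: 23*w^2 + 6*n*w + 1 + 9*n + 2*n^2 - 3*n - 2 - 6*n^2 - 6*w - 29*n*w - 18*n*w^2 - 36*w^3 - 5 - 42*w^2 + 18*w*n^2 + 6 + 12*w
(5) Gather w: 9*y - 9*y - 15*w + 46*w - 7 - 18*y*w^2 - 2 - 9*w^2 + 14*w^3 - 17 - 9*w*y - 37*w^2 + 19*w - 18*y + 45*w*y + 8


(1) = m - 5*n^2 + n*(5*m - 11) - 2
(2) = c^2 + 8*c + z*(c + 1) + 7
(3) = -4*a^3 + 24*a^2 - 128
(4) = n^2*(18*w - 4) + n*(-18*w^2 - 23*w + 6) - 36*w^3 - 19*w^2 + 6*w
(5) = 14*w^3 + w^2*(-18*y - 46) + w*(36*y + 50) - 18*y - 18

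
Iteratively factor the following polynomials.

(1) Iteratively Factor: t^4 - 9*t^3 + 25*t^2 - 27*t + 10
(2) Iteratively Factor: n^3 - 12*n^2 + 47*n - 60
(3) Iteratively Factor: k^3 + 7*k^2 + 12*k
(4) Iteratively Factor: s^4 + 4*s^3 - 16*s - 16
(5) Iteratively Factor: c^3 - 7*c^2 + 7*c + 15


(1) = (t - 5)*(t^3 - 4*t^2 + 5*t - 2) = (t - 5)*(t - 1)*(t^2 - 3*t + 2) = (t - 5)*(t - 1)^2*(t - 2)
(2) = (n - 3)*(n^2 - 9*n + 20) = (n - 4)*(n - 3)*(n - 5)
(3) = (k + 3)*(k^2 + 4*k) = (k + 3)*(k + 4)*(k)
(4) = (s + 2)*(s^3 + 2*s^2 - 4*s - 8) = (s - 2)*(s + 2)*(s^2 + 4*s + 4) = (s - 2)*(s + 2)^2*(s + 2)
(5) = (c - 3)*(c^2 - 4*c - 5) = (c - 5)*(c - 3)*(c + 1)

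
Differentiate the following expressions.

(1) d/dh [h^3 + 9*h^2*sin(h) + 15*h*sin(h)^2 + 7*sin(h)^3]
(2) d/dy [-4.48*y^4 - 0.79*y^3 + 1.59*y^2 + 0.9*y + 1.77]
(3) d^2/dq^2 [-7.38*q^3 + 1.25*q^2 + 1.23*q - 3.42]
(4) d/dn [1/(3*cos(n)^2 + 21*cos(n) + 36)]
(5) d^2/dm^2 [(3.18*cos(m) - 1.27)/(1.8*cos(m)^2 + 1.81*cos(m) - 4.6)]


(1) = 9*h^2*cos(h) + 3*h^2 + 18*h*sin(h) + 15*h*sin(2*h) + 21*sin(h)^2*cos(h) + 15*sin(h)^2
(2) = -17.92*y^3 - 2.37*y^2 + 3.18*y + 0.9
(3) = 2.5 - 44.28*q
(4) = (2*cos(n) + 7)*sin(n)/(3*(cos(n)^2 + 7*cos(n) + 12)^2)
(5) = (1.2217401603*(1 - cos(m)^2)^2 - 0.469351312*cos(m)^5 - 5.692557398*cos(m)^3 + 2.2183330448*cos(m)^2 + 3.4822184767*cos(m) - 0.1466278243)/(0.6428571429*cos(m)^2 + 0.6464285714*cos(m) - 1.6428571429)^3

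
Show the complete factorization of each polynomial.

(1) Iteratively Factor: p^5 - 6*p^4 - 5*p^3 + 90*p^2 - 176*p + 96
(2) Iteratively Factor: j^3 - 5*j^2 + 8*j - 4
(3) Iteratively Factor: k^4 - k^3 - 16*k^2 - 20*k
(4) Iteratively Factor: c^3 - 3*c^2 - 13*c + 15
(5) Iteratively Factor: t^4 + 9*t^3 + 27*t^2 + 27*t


(1) = (p + 4)*(p^4 - 10*p^3 + 35*p^2 - 50*p + 24) = (p - 3)*(p + 4)*(p^3 - 7*p^2 + 14*p - 8) = (p - 3)*(p - 1)*(p + 4)*(p^2 - 6*p + 8) = (p - 4)*(p - 3)*(p - 1)*(p + 4)*(p - 2)
(2) = (j - 2)*(j^2 - 3*j + 2) = (j - 2)^2*(j - 1)
(3) = (k + 2)*(k^3 - 3*k^2 - 10*k) = (k + 2)^2*(k^2 - 5*k) = k*(k + 2)^2*(k - 5)
(4) = (c - 1)*(c^2 - 2*c - 15) = (c - 1)*(c + 3)*(c - 5)
(5) = (t)*(t^3 + 9*t^2 + 27*t + 27) = t*(t + 3)*(t^2 + 6*t + 9) = t*(t + 3)^2*(t + 3)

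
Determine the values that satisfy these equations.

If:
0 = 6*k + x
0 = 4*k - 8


Then:
k = 2
x = -12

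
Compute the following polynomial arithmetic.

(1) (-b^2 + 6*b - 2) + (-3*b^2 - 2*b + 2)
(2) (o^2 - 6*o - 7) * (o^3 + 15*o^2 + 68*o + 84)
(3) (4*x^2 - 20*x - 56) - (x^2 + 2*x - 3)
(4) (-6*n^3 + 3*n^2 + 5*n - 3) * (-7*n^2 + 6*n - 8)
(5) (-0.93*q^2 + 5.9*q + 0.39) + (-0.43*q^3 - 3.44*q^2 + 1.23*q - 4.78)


(1) = -4*b^2 + 4*b
(2) = o^5 + 9*o^4 - 29*o^3 - 429*o^2 - 980*o - 588
(3) = 3*x^2 - 22*x - 53
(4) = 42*n^5 - 57*n^4 + 31*n^3 + 27*n^2 - 58*n + 24
(5) = -0.43*q^3 - 4.37*q^2 + 7.13*q - 4.39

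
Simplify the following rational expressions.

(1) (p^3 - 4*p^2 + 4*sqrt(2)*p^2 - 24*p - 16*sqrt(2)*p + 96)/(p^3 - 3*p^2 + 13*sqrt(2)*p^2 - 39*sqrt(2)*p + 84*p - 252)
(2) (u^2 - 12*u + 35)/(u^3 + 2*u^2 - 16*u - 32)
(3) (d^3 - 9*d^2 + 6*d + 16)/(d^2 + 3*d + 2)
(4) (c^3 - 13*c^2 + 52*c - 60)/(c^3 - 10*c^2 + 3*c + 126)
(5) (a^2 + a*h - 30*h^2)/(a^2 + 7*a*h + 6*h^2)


(1) = (p^2 + p*(-4 - 2*sqrt(2)) + 8*sqrt(2))/(p^2 + p*(-3 + 7*sqrt(2)) - 21*sqrt(2))
(2) = (u^2 - 12*u + 35)/(u^3 + 2*u^2 - 16*u - 32)
(3) = (d^2 - 10*d + 16)/(d + 2)
(4) = (c^2 - 7*c + 10)/(c^2 - 4*c - 21)
(5) = (a - 5*h)/(a + h)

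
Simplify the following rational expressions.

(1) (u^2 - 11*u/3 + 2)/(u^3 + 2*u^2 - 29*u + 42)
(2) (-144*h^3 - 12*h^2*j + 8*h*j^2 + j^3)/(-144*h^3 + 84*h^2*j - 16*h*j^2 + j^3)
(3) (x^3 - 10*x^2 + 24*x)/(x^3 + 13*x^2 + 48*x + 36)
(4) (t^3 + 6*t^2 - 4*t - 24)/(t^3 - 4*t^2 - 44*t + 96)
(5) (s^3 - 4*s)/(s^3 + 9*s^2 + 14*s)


(1) = (3*u - 2)/(3*u^2 + 15*u - 42)
(2) = (36*h^2 + 12*h*j + j^2)/(36*h^2 - 12*h*j + j^2)
(3) = (x^3 - 10*x^2 + 24*x)/(x^3 + 13*x^2 + 48*x + 36)
(4) = (t + 2)/(t - 8)
(5) = (s - 2)/(s + 7)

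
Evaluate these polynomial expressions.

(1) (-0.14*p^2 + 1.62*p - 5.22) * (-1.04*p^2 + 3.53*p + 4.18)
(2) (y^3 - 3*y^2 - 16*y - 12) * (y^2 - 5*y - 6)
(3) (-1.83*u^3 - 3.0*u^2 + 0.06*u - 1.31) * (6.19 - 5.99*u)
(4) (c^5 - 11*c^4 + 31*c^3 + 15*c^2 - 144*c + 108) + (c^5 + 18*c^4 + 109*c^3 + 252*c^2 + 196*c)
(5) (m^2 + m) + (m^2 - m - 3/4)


(1) = 0.1456*p^4 - 2.179*p^3 + 10.5622*p^2 - 11.655*p - 21.8196
(2) = y^5 - 8*y^4 - 7*y^3 + 86*y^2 + 156*y + 72
(3) = 10.9617*u^4 + 6.6423*u^3 - 18.9294*u^2 + 8.2183*u - 8.1089
(4) = 2*c^5 + 7*c^4 + 140*c^3 + 267*c^2 + 52*c + 108
(5) = 2*m^2 - 3/4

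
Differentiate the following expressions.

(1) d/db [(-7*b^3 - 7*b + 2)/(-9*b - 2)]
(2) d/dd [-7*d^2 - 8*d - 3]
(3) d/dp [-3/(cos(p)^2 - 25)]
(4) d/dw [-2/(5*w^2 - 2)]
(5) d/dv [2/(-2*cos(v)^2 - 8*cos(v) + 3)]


(1) = 2*(63*b^3 + 21*b^2 + 16)/(81*b^2 + 36*b + 4)
(2) = -14*d - 8
(3) = -6*sin(p)*cos(p)/(cos(p)^2 - 25)^2
(4) = 20*w/(5*w^2 - 2)^2
(5) = -8*(cos(v) + 2)*sin(v)/(8*cos(v) + cos(2*v) - 2)^2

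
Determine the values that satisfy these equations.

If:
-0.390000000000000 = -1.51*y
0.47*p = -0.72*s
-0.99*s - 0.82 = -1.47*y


Then:
p = 0.68
s = -0.44
y = 0.26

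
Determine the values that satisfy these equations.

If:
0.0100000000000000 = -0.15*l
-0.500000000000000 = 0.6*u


Then:
l = -0.07
u = -0.83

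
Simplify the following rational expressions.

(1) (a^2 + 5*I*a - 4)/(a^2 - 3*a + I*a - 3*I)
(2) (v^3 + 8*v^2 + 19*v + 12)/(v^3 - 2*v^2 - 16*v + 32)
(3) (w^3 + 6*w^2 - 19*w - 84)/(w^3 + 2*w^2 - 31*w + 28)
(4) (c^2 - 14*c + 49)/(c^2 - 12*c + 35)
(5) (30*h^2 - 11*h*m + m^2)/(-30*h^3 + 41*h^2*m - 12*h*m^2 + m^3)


(1) = (a + 4*I)/(a - 3)
(2) = (v^2 + 4*v + 3)/(v^2 - 6*v + 8)
(3) = (w + 3)/(w - 1)
(4) = (c - 7)/(c - 5)
(5) = -1/(h - m)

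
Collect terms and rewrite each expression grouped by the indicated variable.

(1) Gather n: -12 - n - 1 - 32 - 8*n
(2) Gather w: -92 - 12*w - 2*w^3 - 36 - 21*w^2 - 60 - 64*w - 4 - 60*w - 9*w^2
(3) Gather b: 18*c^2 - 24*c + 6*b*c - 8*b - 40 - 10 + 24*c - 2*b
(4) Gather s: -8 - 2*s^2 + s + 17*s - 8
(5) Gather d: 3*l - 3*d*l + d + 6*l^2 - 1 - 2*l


(1) = -9*n - 45
(2) = -2*w^3 - 30*w^2 - 136*w - 192
(3) = b*(6*c - 10) + 18*c^2 - 50
(4) = -2*s^2 + 18*s - 16
(5) = d*(1 - 3*l) + 6*l^2 + l - 1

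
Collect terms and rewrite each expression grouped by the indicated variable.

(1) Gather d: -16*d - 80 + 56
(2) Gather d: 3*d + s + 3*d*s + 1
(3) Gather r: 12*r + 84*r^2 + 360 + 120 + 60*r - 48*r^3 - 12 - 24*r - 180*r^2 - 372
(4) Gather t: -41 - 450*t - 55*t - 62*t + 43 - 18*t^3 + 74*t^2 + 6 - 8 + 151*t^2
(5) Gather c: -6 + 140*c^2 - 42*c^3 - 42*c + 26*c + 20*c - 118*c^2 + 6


(1) = -16*d - 24
(2) = d*(3*s + 3) + s + 1
(3) = -48*r^3 - 96*r^2 + 48*r + 96
(4) = -18*t^3 + 225*t^2 - 567*t
(5) = -42*c^3 + 22*c^2 + 4*c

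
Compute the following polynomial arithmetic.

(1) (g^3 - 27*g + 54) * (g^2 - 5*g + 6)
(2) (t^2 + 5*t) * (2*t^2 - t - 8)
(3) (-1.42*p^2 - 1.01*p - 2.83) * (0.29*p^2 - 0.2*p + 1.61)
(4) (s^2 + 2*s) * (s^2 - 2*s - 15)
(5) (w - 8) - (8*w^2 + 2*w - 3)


(1) = g^5 - 5*g^4 - 21*g^3 + 189*g^2 - 432*g + 324
(2) = 2*t^4 + 9*t^3 - 13*t^2 - 40*t
(3) = -0.4118*p^4 - 0.0089*p^3 - 2.9049*p^2 - 1.0601*p - 4.5563
(4) = s^4 - 19*s^2 - 30*s
(5) = -8*w^2 - w - 5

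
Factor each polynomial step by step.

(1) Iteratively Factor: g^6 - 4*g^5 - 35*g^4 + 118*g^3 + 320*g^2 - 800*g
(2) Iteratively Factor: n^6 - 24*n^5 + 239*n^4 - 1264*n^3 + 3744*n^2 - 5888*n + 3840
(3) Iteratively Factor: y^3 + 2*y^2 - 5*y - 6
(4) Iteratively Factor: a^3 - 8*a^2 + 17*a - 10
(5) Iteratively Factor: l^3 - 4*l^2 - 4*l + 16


(1) = (g - 5)*(g^5 + g^4 - 30*g^3 - 32*g^2 + 160*g) = (g - 5)*(g - 2)*(g^4 + 3*g^3 - 24*g^2 - 80*g) = g*(g - 5)*(g - 2)*(g^3 + 3*g^2 - 24*g - 80) = g*(g - 5)^2*(g - 2)*(g^2 + 8*g + 16) = g*(g - 5)^2*(g - 2)*(g + 4)*(g + 4)
(2) = (n - 4)*(n^5 - 20*n^4 + 159*n^3 - 628*n^2 + 1232*n - 960) = (n - 4)*(n - 3)*(n^4 - 17*n^3 + 108*n^2 - 304*n + 320) = (n - 4)^2*(n - 3)*(n^3 - 13*n^2 + 56*n - 80) = (n - 5)*(n - 4)^2*(n - 3)*(n^2 - 8*n + 16) = (n - 5)*(n - 4)^3*(n - 3)*(n - 4)
(3) = (y + 3)*(y^2 - y - 2) = (y + 1)*(y + 3)*(y - 2)
(4) = (a - 1)*(a^2 - 7*a + 10) = (a - 5)*(a - 1)*(a - 2)
(5) = (l - 2)*(l^2 - 2*l - 8) = (l - 4)*(l - 2)*(l + 2)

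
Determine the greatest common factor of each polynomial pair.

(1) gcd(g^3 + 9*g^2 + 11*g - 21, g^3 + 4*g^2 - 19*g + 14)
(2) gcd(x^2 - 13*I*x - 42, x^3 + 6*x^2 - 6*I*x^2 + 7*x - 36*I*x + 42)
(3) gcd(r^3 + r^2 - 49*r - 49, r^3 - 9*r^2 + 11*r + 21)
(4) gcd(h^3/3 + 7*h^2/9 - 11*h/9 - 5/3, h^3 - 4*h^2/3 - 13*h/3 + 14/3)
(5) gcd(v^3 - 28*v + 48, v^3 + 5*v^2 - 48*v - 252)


(1) = gcd((g - 1)*(g + 3)*(g + 7), (g - 2)*(g - 1)*(g + 7)) = g^2 + 6*g - 7
(2) = gcd((x - 7*I)*(x - 6*I), (x + 6)*(x - 7*I)*(x + I)) = x - 7*I
(3) = gcd((r - 7)*(r + 1)*(r + 7), (r - 7)*(r - 3)*(r + 1)) = r^2 - 6*r - 7
(4) = 1
(5) = gcd((v - 4)*(v - 2)*(v + 6), (v - 7)*(v + 6)^2) = v + 6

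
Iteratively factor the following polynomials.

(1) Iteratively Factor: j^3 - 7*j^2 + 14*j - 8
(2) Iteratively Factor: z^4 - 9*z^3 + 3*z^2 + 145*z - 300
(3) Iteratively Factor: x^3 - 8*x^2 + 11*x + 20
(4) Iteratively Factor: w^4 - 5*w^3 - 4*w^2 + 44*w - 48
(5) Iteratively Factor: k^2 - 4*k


(1) = (j - 1)*(j^2 - 6*j + 8) = (j - 2)*(j - 1)*(j - 4)
(2) = (z - 3)*(z^3 - 6*z^2 - 15*z + 100) = (z - 3)*(z + 4)*(z^2 - 10*z + 25) = (z - 5)*(z - 3)*(z + 4)*(z - 5)
(3) = (x - 4)*(x^2 - 4*x - 5) = (x - 5)*(x - 4)*(x + 1)
(4) = (w - 2)*(w^3 - 3*w^2 - 10*w + 24) = (w - 2)^2*(w^2 - w - 12) = (w - 2)^2*(w + 3)*(w - 4)
(5) = (k)*(k - 4)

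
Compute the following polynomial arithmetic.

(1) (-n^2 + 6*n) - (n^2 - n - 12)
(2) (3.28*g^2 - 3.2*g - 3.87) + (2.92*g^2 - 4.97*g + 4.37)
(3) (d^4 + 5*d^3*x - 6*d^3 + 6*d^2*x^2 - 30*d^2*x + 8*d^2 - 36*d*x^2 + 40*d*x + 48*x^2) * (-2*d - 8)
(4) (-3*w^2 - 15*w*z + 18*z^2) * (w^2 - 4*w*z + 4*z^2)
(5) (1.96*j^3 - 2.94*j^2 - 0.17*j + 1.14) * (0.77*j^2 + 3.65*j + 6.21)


(1) = -2*n^2 + 7*n + 12
(2) = 6.2*g^2 - 8.17*g + 0.5
(3) = -2*d^5 - 10*d^4*x + 4*d^4 - 12*d^3*x^2 + 20*d^3*x + 32*d^3 + 24*d^2*x^2 + 160*d^2*x - 64*d^2 + 192*d*x^2 - 320*d*x - 384*x^2
(4) = -3*w^4 - 3*w^3*z + 66*w^2*z^2 - 132*w*z^3 + 72*z^4
(5) = 1.5092*j^5 + 4.8902*j^4 + 1.3097*j^3 - 18.0001*j^2 + 3.1053*j + 7.0794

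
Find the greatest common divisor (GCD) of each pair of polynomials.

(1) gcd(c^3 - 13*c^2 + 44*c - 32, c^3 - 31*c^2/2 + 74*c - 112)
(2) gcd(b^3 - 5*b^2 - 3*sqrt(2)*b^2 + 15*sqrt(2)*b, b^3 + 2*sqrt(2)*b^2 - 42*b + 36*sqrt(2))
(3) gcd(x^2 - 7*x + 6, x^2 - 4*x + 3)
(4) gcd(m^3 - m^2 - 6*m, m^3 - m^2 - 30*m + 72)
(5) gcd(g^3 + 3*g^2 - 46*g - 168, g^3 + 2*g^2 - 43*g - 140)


(1) = c^2 - 12*c + 32
(2) = gcd(b*(b - 5)*(b - 3*sqrt(2)), (b - 3*sqrt(2))*(b - sqrt(2))*(b + 6*sqrt(2))) = b - 3*sqrt(2)
(3) = gcd((x - 6)*(x - 1), (x - 3)*(x - 1)) = x - 1
(4) = m - 3
(5) = gcd((g - 7)*(g + 4)*(g + 6), (g - 7)*(g + 4)*(g + 5)) = g^2 - 3*g - 28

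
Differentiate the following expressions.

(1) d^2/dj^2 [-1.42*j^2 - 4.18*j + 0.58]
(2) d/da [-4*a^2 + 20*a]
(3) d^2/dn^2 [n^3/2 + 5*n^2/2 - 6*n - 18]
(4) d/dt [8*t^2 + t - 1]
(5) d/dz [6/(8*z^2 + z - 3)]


(1) = -2.84000000000000
(2) = 20 - 8*a
(3) = 3*n + 5
(4) = 16*t + 1
(5) = 6*(-16*z - 1)/(8*z^2 + z - 3)^2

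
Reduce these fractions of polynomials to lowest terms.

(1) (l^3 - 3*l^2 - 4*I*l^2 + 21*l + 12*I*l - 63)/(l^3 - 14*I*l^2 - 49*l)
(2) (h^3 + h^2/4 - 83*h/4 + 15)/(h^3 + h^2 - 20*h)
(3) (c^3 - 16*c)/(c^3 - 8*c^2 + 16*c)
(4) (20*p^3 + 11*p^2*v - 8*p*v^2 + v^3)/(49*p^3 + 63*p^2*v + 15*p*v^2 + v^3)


(1) = (l^2 + l*(-3 + 3*I) - 9*I)/(l^2 - 7*I*l)
(2) = (4*h - 3)/(4*h)
(3) = (c + 4)/(c - 4)
(4) = (20*p^2 - 9*p*v + v^2)/(49*p^2 + 14*p*v + v^2)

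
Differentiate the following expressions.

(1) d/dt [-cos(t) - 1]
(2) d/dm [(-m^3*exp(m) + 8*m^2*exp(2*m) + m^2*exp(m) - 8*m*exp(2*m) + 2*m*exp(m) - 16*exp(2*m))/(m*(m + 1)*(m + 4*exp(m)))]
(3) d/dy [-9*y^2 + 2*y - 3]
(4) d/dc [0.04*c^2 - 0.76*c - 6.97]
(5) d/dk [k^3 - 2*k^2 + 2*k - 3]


(1) = sin(t)
(2) = (-m^4 + 16*m^3*exp(m) + 2*m^3 + 32*m^2*exp(2*m) - 44*m^2*exp(m) - 2*m^2 - 64*m*exp(2*m) + 32*m*exp(m) + 64*exp(2*m))*exp(m)/(m^2*(m^2 + 8*m*exp(m) + 16*exp(2*m)))
(3) = 2 - 18*y
(4) = 0.08*c - 0.76
(5) = 3*k^2 - 4*k + 2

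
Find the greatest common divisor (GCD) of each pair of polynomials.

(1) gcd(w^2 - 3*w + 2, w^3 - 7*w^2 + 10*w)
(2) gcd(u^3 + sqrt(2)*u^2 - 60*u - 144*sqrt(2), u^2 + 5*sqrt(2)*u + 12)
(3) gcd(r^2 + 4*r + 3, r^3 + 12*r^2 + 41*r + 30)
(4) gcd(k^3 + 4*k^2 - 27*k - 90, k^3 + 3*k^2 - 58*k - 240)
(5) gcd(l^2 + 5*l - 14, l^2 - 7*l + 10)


(1) = gcd((w - 2)*(w - 1), w*(w - 5)*(w - 2)) = w - 2
(2) = u + 3*sqrt(2)
(3) = gcd((r + 1)*(r + 3), (r + 1)*(r + 5)*(r + 6)) = r + 1
(4) = gcd((k - 5)*(k + 3)*(k + 6), (k - 8)*(k + 5)*(k + 6)) = k + 6
(5) = gcd((l - 2)*(l + 7), (l - 5)*(l - 2)) = l - 2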